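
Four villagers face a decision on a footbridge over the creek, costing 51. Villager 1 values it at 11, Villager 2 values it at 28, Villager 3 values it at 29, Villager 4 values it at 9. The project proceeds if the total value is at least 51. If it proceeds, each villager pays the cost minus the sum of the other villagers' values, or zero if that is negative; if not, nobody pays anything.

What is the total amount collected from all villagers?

5

Total value 77 ≥ cost 51, so it is built.
Villager 1: others sum to 66; max(0, 51 - 66) = 0.
Villager 2: others sum to 49; max(0, 51 - 49) = 2.
Villager 3: others sum to 48; max(0, 51 - 48) = 3.
Villager 4: others sum to 68; max(0, 51 - 68) = 0.
Total collected = 0 + 2 + 3 + 0 = 5.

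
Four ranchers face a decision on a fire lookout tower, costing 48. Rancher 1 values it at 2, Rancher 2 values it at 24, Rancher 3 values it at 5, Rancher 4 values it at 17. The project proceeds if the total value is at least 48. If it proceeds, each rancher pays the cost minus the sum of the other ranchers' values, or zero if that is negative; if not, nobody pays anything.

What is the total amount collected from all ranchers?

48

Total value 48 ≥ cost 48, so it is built.
Rancher 1: others sum to 46; max(0, 48 - 46) = 2.
Rancher 2: others sum to 24; max(0, 48 - 24) = 24.
Rancher 3: others sum to 43; max(0, 48 - 43) = 5.
Rancher 4: others sum to 31; max(0, 48 - 31) = 17.
Total collected = 2 + 24 + 5 + 17 = 48.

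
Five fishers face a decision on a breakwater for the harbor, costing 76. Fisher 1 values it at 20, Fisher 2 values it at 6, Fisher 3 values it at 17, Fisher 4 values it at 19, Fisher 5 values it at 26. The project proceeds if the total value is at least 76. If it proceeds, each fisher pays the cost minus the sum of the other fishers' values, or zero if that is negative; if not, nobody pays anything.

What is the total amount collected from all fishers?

34

Total value 88 ≥ cost 76, so it is built.
Fisher 1: others sum to 68; max(0, 76 - 68) = 8.
Fisher 2: others sum to 82; max(0, 76 - 82) = 0.
Fisher 3: others sum to 71; max(0, 76 - 71) = 5.
Fisher 4: others sum to 69; max(0, 76 - 69) = 7.
Fisher 5: others sum to 62; max(0, 76 - 62) = 14.
Total collected = 8 + 0 + 5 + 7 + 14 = 34.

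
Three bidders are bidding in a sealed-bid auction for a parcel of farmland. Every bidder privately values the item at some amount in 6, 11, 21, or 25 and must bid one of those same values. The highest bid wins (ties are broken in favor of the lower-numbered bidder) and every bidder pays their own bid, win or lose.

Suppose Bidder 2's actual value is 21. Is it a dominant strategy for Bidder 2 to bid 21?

No

Consider the case where Bidder 1 bids 6 and Bidder 3 bids 6.
Truthful bid 21: wins, pays 21, utility 21 - 21 = 0.
Bid 11 instead: wins, pays 11, utility 21 - 11 = 10.
Since 10 > 0, bidding 11 is strictly better here, so truthful bidding is not dominant.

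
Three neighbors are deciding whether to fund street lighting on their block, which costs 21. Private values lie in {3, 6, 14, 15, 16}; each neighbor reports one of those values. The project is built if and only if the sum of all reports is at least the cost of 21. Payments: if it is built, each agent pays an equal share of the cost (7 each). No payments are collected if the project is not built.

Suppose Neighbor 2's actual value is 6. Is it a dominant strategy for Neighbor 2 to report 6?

No

Consider the case where Neighbor 1 reports 3 and Neighbor 3 reports 14.
Truthful report 6: project built, pays 7, utility 6 - 7 = -1.
Report 3 instead: project not built, utility 0.
Since 0 > -1, reporting 3 is strictly better here, so truthful reporting is not dominant.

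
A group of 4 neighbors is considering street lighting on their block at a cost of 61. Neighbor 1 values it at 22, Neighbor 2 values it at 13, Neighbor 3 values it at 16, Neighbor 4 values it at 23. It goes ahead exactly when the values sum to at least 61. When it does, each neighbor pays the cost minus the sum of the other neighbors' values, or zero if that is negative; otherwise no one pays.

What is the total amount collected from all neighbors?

Total value 74 ≥ cost 61, so it is built.
Neighbor 1: others sum to 52; max(0, 61 - 52) = 9.
Neighbor 2: others sum to 61; max(0, 61 - 61) = 0.
Neighbor 3: others sum to 58; max(0, 61 - 58) = 3.
Neighbor 4: others sum to 51; max(0, 61 - 51) = 10.
Total collected = 9 + 0 + 3 + 10 = 22.

22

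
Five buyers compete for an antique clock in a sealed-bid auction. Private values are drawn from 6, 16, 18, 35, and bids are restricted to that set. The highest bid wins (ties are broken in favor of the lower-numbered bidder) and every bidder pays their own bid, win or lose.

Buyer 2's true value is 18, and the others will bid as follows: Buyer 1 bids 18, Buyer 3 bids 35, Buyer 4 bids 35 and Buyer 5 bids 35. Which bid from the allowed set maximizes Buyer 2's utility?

Bid 6: loses but pays 6, utility -6.
Bid 16: loses but pays 16, utility -16.
Bid 18: loses but pays 18, utility -18.
Bid 35: wins, pays 35, utility 18 - 35 = -17.
The best choice is 6 with utility -6.

6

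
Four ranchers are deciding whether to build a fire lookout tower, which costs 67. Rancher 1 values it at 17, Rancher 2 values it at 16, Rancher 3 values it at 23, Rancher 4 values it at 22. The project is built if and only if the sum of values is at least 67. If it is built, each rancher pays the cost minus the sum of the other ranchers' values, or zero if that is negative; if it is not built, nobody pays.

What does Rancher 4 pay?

Total value 78 ≥ cost 67, so the project is built.
The other ranchers' values sum to 56.
Cost minus that sum is 67 - 56 = 11.

11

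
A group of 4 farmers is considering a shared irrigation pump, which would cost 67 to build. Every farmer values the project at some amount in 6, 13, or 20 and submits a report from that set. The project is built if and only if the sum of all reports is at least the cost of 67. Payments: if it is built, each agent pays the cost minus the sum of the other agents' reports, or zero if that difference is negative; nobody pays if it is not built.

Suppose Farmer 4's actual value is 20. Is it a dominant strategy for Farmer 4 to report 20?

Yes

Check each profile of the others' reports and compare truth against every alternative report.
Others report (13, 20, 20): truth gives 6, best alternative gives 0.
Others report (20, 13, 20): truth gives 6, best alternative gives 0.
Others report (20, 20, 13): truth gives 6, best alternative gives 0.
Others report (20, 20, 20): truth gives 13, best alternative gives 13.
Others report (6, 6, 6): truth gives 0, best alternative gives 0.
Others report (6, 6, 13): truth gives 0, best alternative gives 0.
(Remaining 21 profiles checked similarly; truth is weakly best in each.)
In every case the truthful report is at least as good as any alternative, so it is a dominant strategy.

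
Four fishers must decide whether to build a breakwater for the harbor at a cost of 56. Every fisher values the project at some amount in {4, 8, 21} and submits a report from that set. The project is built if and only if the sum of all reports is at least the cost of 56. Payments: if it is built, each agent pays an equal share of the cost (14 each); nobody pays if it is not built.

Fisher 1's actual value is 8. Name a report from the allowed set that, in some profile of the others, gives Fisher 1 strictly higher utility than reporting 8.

Suppose Fisher 2 reports 8, Fisher 3 reports 21 and Fisher 4 reports 21.
Report 8: project built, pays 14, utility 8 - 14 = -6.
Report 4: project not built, utility 0.
So reporting 4 beats truth here (0 > -6).

4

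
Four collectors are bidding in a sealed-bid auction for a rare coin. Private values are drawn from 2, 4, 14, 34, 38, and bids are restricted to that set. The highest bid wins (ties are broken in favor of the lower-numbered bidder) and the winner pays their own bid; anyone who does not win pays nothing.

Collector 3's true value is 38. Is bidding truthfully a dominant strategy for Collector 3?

Consider the case where Collector 1 bids 2, Collector 2 bids 2 and Collector 4 bids 2.
Truthful bid 38: wins, pays 38, utility 38 - 38 = 0.
Bid 4 instead: wins, pays 4, utility 38 - 4 = 34.
Since 34 > 0, bidding 4 is strictly better here, so truthful bidding is not dominant.

No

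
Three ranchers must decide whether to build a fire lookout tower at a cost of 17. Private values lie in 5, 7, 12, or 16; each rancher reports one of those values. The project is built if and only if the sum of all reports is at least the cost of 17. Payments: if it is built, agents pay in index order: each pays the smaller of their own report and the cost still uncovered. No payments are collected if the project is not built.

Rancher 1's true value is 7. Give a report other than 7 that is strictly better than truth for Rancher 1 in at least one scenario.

5

Suppose Rancher 2 reports 5 and Rancher 3 reports 7.
Report 7: project built, pays 7, utility 7 - 7 = 0.
Report 5: project built, pays 5, utility 7 - 5 = 2.
So reporting 5 beats truth here (2 > 0).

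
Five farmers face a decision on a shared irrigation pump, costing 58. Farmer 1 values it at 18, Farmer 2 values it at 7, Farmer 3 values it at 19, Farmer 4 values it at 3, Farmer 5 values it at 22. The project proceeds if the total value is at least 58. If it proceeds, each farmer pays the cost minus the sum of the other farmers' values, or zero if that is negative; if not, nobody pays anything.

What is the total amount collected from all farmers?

Total value 69 ≥ cost 58, so it is built.
Farmer 1: others sum to 51; max(0, 58 - 51) = 7.
Farmer 2: others sum to 62; max(0, 58 - 62) = 0.
Farmer 3: others sum to 50; max(0, 58 - 50) = 8.
Farmer 4: others sum to 66; max(0, 58 - 66) = 0.
Farmer 5: others sum to 47; max(0, 58 - 47) = 11.
Total collected = 7 + 0 + 8 + 0 + 11 = 26.

26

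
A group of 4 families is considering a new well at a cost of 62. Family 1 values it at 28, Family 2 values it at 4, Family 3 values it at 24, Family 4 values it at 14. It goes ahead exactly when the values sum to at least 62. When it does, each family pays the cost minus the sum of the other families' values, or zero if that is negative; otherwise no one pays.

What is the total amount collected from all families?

Total value 70 ≥ cost 62, so it is built.
Family 1: others sum to 42; max(0, 62 - 42) = 20.
Family 2: others sum to 66; max(0, 62 - 66) = 0.
Family 3: others sum to 46; max(0, 62 - 46) = 16.
Family 4: others sum to 56; max(0, 62 - 56) = 6.
Total collected = 20 + 0 + 16 + 6 = 42.

42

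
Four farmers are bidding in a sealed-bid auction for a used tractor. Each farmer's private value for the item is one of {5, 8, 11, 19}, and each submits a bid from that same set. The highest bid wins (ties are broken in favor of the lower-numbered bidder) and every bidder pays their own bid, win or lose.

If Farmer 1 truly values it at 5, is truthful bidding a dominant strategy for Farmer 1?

No

Consider the case where Farmer 2 bids 5, Farmer 3 bids 5 and Farmer 4 bids 8.
Truthful bid 5: loses but pays 5, utility -5.
Bid 8 instead: wins, pays 8, utility 5 - 8 = -3.
Since -3 > -5, bidding 8 is strictly better here, so truthful bidding is not dominant.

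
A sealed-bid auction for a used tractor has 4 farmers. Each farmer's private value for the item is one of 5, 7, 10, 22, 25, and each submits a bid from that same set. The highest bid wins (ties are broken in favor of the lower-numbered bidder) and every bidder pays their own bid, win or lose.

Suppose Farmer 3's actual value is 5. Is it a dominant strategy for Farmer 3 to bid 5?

Consider the case where Farmer 1 bids 5, Farmer 2 bids 5 and Farmer 4 bids 5.
Truthful bid 5: loses but pays 5, utility -5.
Bid 7 instead: wins, pays 7, utility 5 - 7 = -2.
Since -2 > -5, bidding 7 is strictly better here, so truthful bidding is not dominant.

No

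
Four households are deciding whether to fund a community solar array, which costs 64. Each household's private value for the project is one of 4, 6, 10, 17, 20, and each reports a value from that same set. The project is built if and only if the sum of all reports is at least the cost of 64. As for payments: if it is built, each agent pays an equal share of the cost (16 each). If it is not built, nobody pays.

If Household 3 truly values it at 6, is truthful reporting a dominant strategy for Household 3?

Check each profile of the others' reports and compare truth against every alternative report.
Others report (20, 20, 20): truth gives -10, best alternative gives -10.
Others report (4, 4, 4): truth gives 0, best alternative gives 0.
Others report (4, 4, 6): truth gives 0, best alternative gives 0.
Others report (4, 4, 10): truth gives 0, best alternative gives 0.
Others report (4, 4, 17): truth gives 0, best alternative gives 0.
Others report (4, 4, 20): truth gives 0, best alternative gives 0.
(Remaining 119 profiles checked similarly; truth is weakly best in each.)
In every case the truthful report is at least as good as any alternative, so it is a dominant strategy.

Yes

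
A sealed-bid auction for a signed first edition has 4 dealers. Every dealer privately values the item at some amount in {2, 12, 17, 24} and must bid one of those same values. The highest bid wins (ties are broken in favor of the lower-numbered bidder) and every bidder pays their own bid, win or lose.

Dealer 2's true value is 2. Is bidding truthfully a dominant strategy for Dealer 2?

Yes

Check each profile of the others' bids and compare truth against every alternative bid.
Others bid (2, 2, 17): truth gives -2, best alternative gives -12.
Others bid (2, 2, 24): truth gives -2, best alternative gives -12.
Others bid (2, 12, 17): truth gives -2, best alternative gives -12.
Others bid (2, 12, 24): truth gives -2, best alternative gives -12.
Others bid (2, 17, 2): truth gives -2, best alternative gives -12.
Others bid (2, 17, 12): truth gives -2, best alternative gives -12.
(Remaining 58 profiles checked similarly; truth is weakly best in each.)
In every case the truthful bid is at least as good as any alternative, so it is a dominant strategy.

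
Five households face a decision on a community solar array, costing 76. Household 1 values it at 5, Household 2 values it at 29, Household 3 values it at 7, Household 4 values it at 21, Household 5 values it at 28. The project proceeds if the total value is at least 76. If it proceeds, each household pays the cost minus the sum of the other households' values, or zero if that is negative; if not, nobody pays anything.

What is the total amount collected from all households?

Total value 90 ≥ cost 76, so it is built.
Household 1: others sum to 85; max(0, 76 - 85) = 0.
Household 2: others sum to 61; max(0, 76 - 61) = 15.
Household 3: others sum to 83; max(0, 76 - 83) = 0.
Household 4: others sum to 69; max(0, 76 - 69) = 7.
Household 5: others sum to 62; max(0, 76 - 62) = 14.
Total collected = 0 + 15 + 0 + 7 + 14 = 36.

36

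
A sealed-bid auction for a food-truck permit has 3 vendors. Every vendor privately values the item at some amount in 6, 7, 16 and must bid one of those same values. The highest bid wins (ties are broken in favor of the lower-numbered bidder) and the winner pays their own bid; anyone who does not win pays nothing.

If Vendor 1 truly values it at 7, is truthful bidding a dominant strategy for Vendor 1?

No

Consider the case where Vendor 2 bids 6 and Vendor 3 bids 6.
Truthful bid 7: wins, pays 7, utility 7 - 7 = 0.
Bid 6 instead: wins, pays 6, utility 7 - 6 = 1.
Since 1 > 0, bidding 6 is strictly better here, so truthful bidding is not dominant.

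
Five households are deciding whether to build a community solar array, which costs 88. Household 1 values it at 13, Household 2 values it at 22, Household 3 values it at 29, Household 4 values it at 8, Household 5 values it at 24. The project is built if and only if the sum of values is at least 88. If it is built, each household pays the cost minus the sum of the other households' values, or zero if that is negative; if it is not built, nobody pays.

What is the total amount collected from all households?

Total value 96 ≥ cost 88, so it is built.
Household 1: others sum to 83; max(0, 88 - 83) = 5.
Household 2: others sum to 74; max(0, 88 - 74) = 14.
Household 3: others sum to 67; max(0, 88 - 67) = 21.
Household 4: others sum to 88; max(0, 88 - 88) = 0.
Household 5: others sum to 72; max(0, 88 - 72) = 16.
Total collected = 5 + 14 + 21 + 0 + 16 = 56.

56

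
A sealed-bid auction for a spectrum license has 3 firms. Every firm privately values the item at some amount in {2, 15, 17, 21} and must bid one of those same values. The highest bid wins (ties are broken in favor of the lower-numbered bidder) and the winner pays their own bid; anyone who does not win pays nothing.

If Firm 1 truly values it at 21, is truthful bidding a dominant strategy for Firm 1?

Consider the case where Firm 2 bids 2 and Firm 3 bids 2.
Truthful bid 21: wins, pays 21, utility 21 - 21 = 0.
Bid 2 instead: wins, pays 2, utility 21 - 2 = 19.
Since 19 > 0, bidding 2 is strictly better here, so truthful bidding is not dominant.

No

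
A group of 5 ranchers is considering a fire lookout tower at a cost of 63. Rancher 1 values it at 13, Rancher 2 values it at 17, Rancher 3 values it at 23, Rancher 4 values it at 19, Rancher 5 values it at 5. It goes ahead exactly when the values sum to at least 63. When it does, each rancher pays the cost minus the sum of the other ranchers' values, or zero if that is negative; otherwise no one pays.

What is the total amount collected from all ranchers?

17

Total value 77 ≥ cost 63, so it is built.
Rancher 1: others sum to 64; max(0, 63 - 64) = 0.
Rancher 2: others sum to 60; max(0, 63 - 60) = 3.
Rancher 3: others sum to 54; max(0, 63 - 54) = 9.
Rancher 4: others sum to 58; max(0, 63 - 58) = 5.
Rancher 5: others sum to 72; max(0, 63 - 72) = 0.
Total collected = 0 + 3 + 9 + 5 + 0 = 17.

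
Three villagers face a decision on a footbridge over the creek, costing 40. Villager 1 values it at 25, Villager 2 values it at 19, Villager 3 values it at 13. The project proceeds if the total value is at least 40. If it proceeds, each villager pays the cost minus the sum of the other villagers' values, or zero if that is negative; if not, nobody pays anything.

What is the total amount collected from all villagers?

Total value 57 ≥ cost 40, so it is built.
Villager 1: others sum to 32; max(0, 40 - 32) = 8.
Villager 2: others sum to 38; max(0, 40 - 38) = 2.
Villager 3: others sum to 44; max(0, 40 - 44) = 0.
Total collected = 8 + 2 + 0 = 10.

10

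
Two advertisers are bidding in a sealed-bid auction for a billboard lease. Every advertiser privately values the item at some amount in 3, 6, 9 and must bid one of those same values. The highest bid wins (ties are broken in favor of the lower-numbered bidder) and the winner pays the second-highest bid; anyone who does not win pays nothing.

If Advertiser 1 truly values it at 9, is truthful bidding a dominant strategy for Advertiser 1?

Check each profile of the others' bids and compare truth against every alternative bid.
Others bid (3): truth gives 6, best alternative gives 6.
Others bid (6): truth gives 3, best alternative gives 3.
Others bid (9): truth gives 0, best alternative gives 0.
In every case the truthful bid is at least as good as any alternative, so it is a dominant strategy.

Yes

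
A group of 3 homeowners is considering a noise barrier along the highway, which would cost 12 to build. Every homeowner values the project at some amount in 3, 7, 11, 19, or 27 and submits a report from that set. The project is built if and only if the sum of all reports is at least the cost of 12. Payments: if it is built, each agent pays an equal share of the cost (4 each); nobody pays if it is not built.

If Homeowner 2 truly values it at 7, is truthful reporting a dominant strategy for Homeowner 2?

Yes

Check each profile of the others' reports and compare truth against every alternative report.
Others report (3, 3): truth gives 3, best alternative gives 3.
Others report (3, 7): truth gives 3, best alternative gives 3.
Others report (3, 11): truth gives 3, best alternative gives 3.
Others report (3, 19): truth gives 3, best alternative gives 3.
Others report (3, 27): truth gives 3, best alternative gives 3.
Others report (7, 3): truth gives 3, best alternative gives 3.
(Remaining 19 profiles checked similarly; truth is weakly best in each.)
In every case the truthful report is at least as good as any alternative, so it is a dominant strategy.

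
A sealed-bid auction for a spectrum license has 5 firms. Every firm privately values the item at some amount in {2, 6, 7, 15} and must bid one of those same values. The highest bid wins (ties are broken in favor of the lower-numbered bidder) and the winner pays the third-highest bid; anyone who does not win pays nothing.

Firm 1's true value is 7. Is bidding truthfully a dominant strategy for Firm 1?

No

Consider the case where Firm 2 bids 2, Firm 3 bids 2, Firm 4 bids 2 and Firm 5 bids 15.
Truthful bid 7: loses, pays 0, utility 0.
Bid 15 instead: wins, pays 2, utility 7 - 2 = 5.
Since 5 > 0, bidding 15 is strictly better here, so truthful bidding is not dominant.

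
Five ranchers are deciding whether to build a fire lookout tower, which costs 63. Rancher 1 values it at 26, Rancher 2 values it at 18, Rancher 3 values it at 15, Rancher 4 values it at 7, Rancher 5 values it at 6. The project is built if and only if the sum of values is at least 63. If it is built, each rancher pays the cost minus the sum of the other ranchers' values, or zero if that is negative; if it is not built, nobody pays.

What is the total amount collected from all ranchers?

32

Total value 72 ≥ cost 63, so it is built.
Rancher 1: others sum to 46; max(0, 63 - 46) = 17.
Rancher 2: others sum to 54; max(0, 63 - 54) = 9.
Rancher 3: others sum to 57; max(0, 63 - 57) = 6.
Rancher 4: others sum to 65; max(0, 63 - 65) = 0.
Rancher 5: others sum to 66; max(0, 63 - 66) = 0.
Total collected = 17 + 9 + 6 + 0 + 0 = 32.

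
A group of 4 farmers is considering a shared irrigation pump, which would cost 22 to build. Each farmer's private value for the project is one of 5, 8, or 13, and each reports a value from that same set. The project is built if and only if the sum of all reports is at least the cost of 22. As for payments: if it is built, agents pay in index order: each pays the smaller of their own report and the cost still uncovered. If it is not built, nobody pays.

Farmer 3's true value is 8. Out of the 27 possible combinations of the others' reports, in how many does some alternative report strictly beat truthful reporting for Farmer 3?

11

Others report (5, 5, 8): truth gives 0; report 5 gives 3 > 0. Violating.
Others report (5, 5, 13): truth gives 0; report 5 gives 3 > 0. Violating.
Others report (5, 8, 5): truth gives 0; report 5 gives 3 > 0. Violating.
Others report (5, 8, 8): truth gives 0; report 5 gives 3 > 0. Violating.
Others report (5, 5, 5): truth gives 0; no alternative beats it.
Others report (5, 13, 5): truth gives 4; no alternative beats it.
(Checking all 27 profiles: 11 have a profitable deviation, 16 do not.)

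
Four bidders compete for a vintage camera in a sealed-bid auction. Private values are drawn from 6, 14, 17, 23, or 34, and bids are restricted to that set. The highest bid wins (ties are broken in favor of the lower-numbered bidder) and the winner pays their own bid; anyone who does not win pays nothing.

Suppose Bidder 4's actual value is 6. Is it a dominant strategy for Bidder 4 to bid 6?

Yes

Check each profile of the others' bids and compare truth against every alternative bid.
Others bid (6, 6, 6): truth gives 0, best alternative gives -8.
Others bid (6, 6, 14): truth gives 0, best alternative gives 0.
Others bid (6, 6, 17): truth gives 0, best alternative gives 0.
Others bid (6, 6, 23): truth gives 0, best alternative gives 0.
Others bid (6, 6, 34): truth gives 0, best alternative gives 0.
Others bid (6, 14, 6): truth gives 0, best alternative gives 0.
(Remaining 119 profiles checked similarly; truth is weakly best in each.)
In every case the truthful bid is at least as good as any alternative, so it is a dominant strategy.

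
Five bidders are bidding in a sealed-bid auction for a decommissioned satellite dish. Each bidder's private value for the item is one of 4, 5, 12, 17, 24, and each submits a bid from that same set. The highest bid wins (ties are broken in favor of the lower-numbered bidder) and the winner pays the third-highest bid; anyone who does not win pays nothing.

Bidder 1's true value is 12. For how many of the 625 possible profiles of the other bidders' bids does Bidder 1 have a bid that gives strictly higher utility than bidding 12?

Others bid (4, 4, 4, 17): truth gives 0; bid 17 gives 8 > 0. Violating.
Others bid (4, 4, 4, 24): truth gives 0; bid 24 gives 8 > 0. Violating.
Others bid (4, 4, 5, 17): truth gives 0; bid 17 gives 7 > 0. Violating.
Others bid (4, 4, 5, 24): truth gives 0; bid 24 gives 7 > 0. Violating.
Others bid (4, 4, 4, 4): truth gives 8; no alternative beats it.
Others bid (4, 4, 4, 5): truth gives 8; no alternative beats it.
(Checking all 625 profiles: 64 have a profitable deviation, 561 do not.)

64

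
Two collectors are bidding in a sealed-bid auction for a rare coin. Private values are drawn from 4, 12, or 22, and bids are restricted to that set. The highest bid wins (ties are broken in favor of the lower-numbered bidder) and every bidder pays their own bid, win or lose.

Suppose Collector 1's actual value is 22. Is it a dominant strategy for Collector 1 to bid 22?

Consider the case where Collector 2 bids 4.
Truthful bid 22: wins, pays 22, utility 22 - 22 = 0.
Bid 4 instead: wins, pays 4, utility 22 - 4 = 18.
Since 18 > 0, bidding 4 is strictly better here, so truthful bidding is not dominant.

No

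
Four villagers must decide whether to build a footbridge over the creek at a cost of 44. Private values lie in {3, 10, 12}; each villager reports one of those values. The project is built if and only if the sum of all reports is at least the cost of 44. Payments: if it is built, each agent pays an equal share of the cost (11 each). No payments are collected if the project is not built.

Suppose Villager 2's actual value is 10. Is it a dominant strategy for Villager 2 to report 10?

No

Consider the case where Villager 1 reports 10, Villager 3 reports 12 and Villager 4 reports 12.
Truthful report 10: project built, pays 11, utility 10 - 11 = -1.
Report 3 instead: project not built, utility 0.
Since 0 > -1, reporting 3 is strictly better here, so truthful reporting is not dominant.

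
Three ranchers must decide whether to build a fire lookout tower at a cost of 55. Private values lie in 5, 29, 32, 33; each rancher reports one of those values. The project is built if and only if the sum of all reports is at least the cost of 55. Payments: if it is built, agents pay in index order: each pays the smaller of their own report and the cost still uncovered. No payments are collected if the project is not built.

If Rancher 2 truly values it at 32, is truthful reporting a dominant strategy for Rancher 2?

No

Consider the case where Rancher 1 reports 5 and Rancher 3 reports 29.
Truthful report 32: project built, pays 32, utility 32 - 32 = 0.
Report 29 instead: project built, pays 29, utility 32 - 29 = 3.
Since 3 > 0, reporting 29 is strictly better here, so truthful reporting is not dominant.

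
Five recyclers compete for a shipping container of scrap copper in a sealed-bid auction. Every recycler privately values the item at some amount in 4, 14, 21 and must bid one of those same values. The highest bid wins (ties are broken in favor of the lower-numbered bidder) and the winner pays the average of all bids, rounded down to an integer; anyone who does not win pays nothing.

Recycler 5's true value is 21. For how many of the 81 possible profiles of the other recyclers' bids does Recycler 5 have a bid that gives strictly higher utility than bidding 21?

Others bid (4, 4, 4, 4): truth gives 14; bid 14 gives 15 > 14. Violating.
Others bid (4, 4, 4, 14): truth gives 12; no alternative beats it.
Others bid (4, 4, 4, 21): truth gives 0; no alternative beats it.
(Checking all 81 profiles: 1 has a profitable deviation, 80 do not.)

1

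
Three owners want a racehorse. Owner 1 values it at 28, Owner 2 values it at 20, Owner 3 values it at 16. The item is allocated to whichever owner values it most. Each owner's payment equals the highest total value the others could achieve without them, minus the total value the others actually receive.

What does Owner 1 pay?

20

Owner 1 has the highest value and receives the item.
Without Owner 1, the item would go to the next-highest value, 20, so the others could achieve 20.
With Owner 1 present and winning, the others receive nothing, so their total is 0.
Payment = 20 - 0 = 20.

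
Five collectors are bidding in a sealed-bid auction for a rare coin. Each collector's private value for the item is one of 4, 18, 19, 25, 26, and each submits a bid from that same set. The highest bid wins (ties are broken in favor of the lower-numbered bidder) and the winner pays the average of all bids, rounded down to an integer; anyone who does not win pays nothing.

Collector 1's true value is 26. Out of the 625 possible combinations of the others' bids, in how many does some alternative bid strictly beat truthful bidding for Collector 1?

93

Others bid (4, 4, 4, 4): truth gives 18; bid 4 gives 22 > 18. Violating.
Others bid (4, 4, 4, 18): truth gives 15; bid 18 gives 17 > 15. Violating.
Others bid (4, 4, 4, 19): truth gives 15; bid 19 gives 16 > 15. Violating.
Others bid (4, 4, 18, 4): truth gives 15; bid 18 gives 17 > 15. Violating.
Others bid (4, 4, 4, 25): truth gives 14; no alternative beats it.
Others bid (4, 4, 4, 26): truth gives 14; no alternative beats it.
(Checking all 625 profiles: 93 have a profitable deviation, 532 do not.)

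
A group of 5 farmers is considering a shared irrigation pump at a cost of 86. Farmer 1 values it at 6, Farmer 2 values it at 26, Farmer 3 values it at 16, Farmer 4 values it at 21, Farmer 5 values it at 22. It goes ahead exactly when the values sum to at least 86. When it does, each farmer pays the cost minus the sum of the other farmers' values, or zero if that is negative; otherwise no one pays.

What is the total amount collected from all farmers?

Total value 91 ≥ cost 86, so it is built.
Farmer 1: others sum to 85; max(0, 86 - 85) = 1.
Farmer 2: others sum to 65; max(0, 86 - 65) = 21.
Farmer 3: others sum to 75; max(0, 86 - 75) = 11.
Farmer 4: others sum to 70; max(0, 86 - 70) = 16.
Farmer 5: others sum to 69; max(0, 86 - 69) = 17.
Total collected = 1 + 21 + 11 + 16 + 17 = 66.

66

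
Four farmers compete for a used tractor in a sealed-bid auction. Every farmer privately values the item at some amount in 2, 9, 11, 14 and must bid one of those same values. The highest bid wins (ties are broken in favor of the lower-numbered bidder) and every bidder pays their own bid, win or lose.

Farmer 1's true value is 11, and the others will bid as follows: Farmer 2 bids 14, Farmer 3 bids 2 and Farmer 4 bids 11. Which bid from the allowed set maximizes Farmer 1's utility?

2

Bid 2: loses but pays 2, utility -2.
Bid 9: loses but pays 9, utility -9.
Bid 11: loses but pays 11, utility -11.
Bid 14: wins, pays 14, utility 11 - 14 = -3.
The best choice is 2 with utility -2.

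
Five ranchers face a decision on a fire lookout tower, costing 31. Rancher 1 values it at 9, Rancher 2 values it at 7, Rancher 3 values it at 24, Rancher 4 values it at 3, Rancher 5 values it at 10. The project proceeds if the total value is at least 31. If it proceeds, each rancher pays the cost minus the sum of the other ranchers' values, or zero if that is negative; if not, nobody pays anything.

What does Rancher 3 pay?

2

Total value 53 ≥ cost 31, so the project is built.
The other ranchers' values sum to 29.
Cost minus that sum is 31 - 29 = 2.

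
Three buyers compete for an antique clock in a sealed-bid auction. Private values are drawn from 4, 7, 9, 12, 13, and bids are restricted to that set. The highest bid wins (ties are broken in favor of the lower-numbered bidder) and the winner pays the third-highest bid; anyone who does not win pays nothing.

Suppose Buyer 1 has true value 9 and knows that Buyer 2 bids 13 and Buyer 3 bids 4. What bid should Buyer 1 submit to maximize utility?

13

Bid 4: loses, pays 0, utility 0.
Bid 7: loses, pays 0, utility 0.
Bid 9: loses, pays 0, utility 0.
Bid 12: loses, pays 0, utility 0.
Bid 13: wins, pays 4, utility 9 - 4 = 5.
The best choice is 13 with utility 5.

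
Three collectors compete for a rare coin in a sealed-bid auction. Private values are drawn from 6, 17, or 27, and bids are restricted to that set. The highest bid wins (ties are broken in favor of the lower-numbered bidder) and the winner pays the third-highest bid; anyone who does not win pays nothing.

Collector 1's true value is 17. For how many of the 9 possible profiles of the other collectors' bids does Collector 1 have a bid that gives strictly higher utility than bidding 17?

Others bid (6, 27): truth gives 0; bid 27 gives 11 > 0. Violating.
Others bid (27, 6): truth gives 0; bid 27 gives 11 > 0. Violating.
Others bid (6, 6): truth gives 11; no alternative beats it.
Others bid (6, 17): truth gives 11; no alternative beats it.
(Checking all 9 profiles: 2 have a profitable deviation, 7 do not.)

2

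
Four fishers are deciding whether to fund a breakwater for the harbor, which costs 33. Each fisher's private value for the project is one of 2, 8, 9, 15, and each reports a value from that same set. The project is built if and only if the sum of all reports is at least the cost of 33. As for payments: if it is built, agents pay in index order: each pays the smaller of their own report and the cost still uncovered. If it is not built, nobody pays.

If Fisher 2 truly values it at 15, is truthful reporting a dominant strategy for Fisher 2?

Consider the case where Fisher 1 reports 2, Fisher 3 reports 8 and Fisher 4 reports 15.
Truthful report 15: project built, pays 15, utility 15 - 15 = 0.
Report 8 instead: project built, pays 8, utility 15 - 8 = 7.
Since 7 > 0, reporting 8 is strictly better here, so truthful reporting is not dominant.

No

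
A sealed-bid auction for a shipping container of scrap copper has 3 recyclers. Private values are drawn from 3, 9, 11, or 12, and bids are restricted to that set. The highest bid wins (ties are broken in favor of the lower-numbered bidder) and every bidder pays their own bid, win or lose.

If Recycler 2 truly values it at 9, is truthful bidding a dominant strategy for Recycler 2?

Consider the case where Recycler 1 bids 3 and Recycler 3 bids 11.
Truthful bid 9: loses but pays 9, utility -9.
Bid 3 instead: loses but pays 3, utility -3.
Since -3 > -9, bidding 3 is strictly better here, so truthful bidding is not dominant.

No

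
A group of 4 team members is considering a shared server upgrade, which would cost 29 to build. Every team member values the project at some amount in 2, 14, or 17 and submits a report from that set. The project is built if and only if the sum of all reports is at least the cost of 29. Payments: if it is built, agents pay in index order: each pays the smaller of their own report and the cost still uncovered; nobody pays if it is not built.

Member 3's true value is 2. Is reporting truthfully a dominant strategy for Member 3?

Check each profile of the others' reports and compare truth against every alternative report.
Others report (2, 2, 14): truth gives 0, best alternative gives -12.
Others report (2, 2, 17): truth gives 0, best alternative gives -12.
Others report (2, 14, 2): truth gives 0, best alternative gives -11.
Others report (2, 14, 14): truth gives 0, best alternative gives -11.
Others report (2, 14, 17): truth gives 0, best alternative gives -11.
Others report (14, 2, 2): truth gives 0, best alternative gives -11.
(Remaining 21 profiles checked similarly; truth is weakly best in each.)
In every case the truthful report is at least as good as any alternative, so it is a dominant strategy.

Yes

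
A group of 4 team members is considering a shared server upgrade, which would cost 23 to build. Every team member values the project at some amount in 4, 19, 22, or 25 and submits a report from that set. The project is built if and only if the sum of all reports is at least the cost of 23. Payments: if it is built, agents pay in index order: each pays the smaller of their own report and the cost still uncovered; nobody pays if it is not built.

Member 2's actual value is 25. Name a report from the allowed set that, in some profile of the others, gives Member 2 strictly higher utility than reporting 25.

Suppose Member 1 reports 4, Member 3 reports 4 and Member 4 reports 19.
Report 25: project built, pays 19, utility 25 - 19 = 6.
Report 4: project built, pays 4, utility 25 - 4 = 21.
So reporting 4 beats truth here (21 > 6).

4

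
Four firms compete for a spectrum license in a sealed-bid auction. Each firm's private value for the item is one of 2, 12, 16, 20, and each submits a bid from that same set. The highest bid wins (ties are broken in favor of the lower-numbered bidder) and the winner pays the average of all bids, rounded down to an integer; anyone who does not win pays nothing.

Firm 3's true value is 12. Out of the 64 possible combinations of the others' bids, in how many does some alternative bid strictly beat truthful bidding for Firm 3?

Others bid (2, 2, 16): truth gives 0; bid 16 gives 3 > 0. Violating.
Others bid (2, 2, 20): truth gives 0; bid 20 gives 1 > 0. Violating.
Others bid (2, 12, 2): truth gives 0; bid 16 gives 4 > 0. Violating.
Others bid (2, 12, 12): truth gives 0; bid 16 gives 2 > 0. Violating.
Others bid (2, 2, 2): truth gives 8; no alternative beats it.
Others bid (2, 2, 12): truth gives 5; no alternative beats it.
(Checking all 64 profiles: 11 have a profitable deviation, 53 do not.)

11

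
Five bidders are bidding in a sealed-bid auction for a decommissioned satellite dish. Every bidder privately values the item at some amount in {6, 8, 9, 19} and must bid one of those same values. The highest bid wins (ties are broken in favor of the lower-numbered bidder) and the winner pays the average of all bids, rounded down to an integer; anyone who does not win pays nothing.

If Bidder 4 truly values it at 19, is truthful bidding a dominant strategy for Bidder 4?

No

Consider the case where Bidder 1 bids 6, Bidder 2 bids 6, Bidder 3 bids 6 and Bidder 5 bids 6.
Truthful bid 19: wins, pays 8, utility 19 - 8 = 11.
Bid 8 instead: wins, pays 6, utility 19 - 6 = 13.
Since 13 > 11, bidding 8 is strictly better here, so truthful bidding is not dominant.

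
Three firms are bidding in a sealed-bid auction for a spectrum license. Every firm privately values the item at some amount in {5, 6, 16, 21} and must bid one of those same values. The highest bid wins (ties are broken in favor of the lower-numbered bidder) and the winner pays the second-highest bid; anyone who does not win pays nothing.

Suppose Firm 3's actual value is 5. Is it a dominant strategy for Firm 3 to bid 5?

Yes

Check each profile of the others' bids and compare truth against every alternative bid.
Others bid (5, 5): truth gives 0, best alternative gives 0.
Others bid (5, 6): truth gives 0, best alternative gives 0.
Others bid (5, 16): truth gives 0, best alternative gives 0.
Others bid (5, 21): truth gives 0, best alternative gives 0.
Others bid (6, 5): truth gives 0, best alternative gives 0.
Others bid (6, 6): truth gives 0, best alternative gives 0.
(Remaining 10 profiles checked similarly; truth is weakly best in each.)
In every case the truthful bid is at least as good as any alternative, so it is a dominant strategy.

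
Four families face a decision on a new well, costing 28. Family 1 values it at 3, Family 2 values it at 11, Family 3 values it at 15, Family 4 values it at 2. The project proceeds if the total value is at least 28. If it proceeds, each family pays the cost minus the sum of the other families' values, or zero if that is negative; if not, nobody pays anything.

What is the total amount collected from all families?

20

Total value 31 ≥ cost 28, so it is built.
Family 1: others sum to 28; max(0, 28 - 28) = 0.
Family 2: others sum to 20; max(0, 28 - 20) = 8.
Family 3: others sum to 16; max(0, 28 - 16) = 12.
Family 4: others sum to 29; max(0, 28 - 29) = 0.
Total collected = 0 + 8 + 12 + 0 = 20.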